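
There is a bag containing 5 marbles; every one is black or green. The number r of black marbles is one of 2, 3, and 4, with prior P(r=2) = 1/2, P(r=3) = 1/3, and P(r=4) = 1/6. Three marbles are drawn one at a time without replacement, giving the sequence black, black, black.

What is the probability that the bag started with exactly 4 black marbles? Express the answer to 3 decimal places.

0.667

The likelihood of the observed sequence under each hypothesis: P(data | r = 2) = (2/5)(1/4)(0/3) = 0; P(data | r = 3) = (3/5)(2/4)(1/3) = 1/10; P(data | r = 4) = (4/5)(3/4)(2/3) = 2/5.
Multiplying each by its prior: 1/2 · 0 = 0, 1/3 · 1/10 = 1/30, 1/6 · 2/5 = 1/15; summing to 1/10.
By Bayes' rule, P(r = 4 | data) = (1/15) / (1/10) = 2/3.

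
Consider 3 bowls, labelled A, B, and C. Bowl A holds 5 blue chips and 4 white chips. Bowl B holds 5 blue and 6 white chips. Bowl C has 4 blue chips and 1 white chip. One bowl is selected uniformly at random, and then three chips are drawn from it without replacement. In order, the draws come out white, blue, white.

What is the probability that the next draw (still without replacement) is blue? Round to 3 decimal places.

0.573

Compute the likelihood of the observed sequence for each case: P(data | bowl A) = (4/9)(5/8)(3/7) = 0.11905; P(data | bowl B) = (6/11)(5/10)(5/9) = 0.15152; P(data | bowl C) = (1/5)(4/4)(0/3) = 0.
Weighting by the prior gives 1/3 · 0.11905 = 0.039683, 1/3 · 0.15152 = 0.050505, 1/3 · 0 = 0; with total 0.090188.
Dividing through by the total gives posterior P(bowl A | data) = 0.44, P(bowl B | data) = 0.56, P(bowl C | data) = 0.
Averaging over the posterior, P(blue next | data) = (2/3)(0.44) + (1/2)(0.56) = 0.57333.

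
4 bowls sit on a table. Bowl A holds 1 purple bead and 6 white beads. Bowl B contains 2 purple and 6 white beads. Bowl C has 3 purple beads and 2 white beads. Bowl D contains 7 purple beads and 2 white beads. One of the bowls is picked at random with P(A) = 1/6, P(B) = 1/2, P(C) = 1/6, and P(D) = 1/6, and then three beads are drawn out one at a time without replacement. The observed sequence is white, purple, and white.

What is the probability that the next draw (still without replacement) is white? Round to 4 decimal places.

The likelihood of the observed sequence under each hypothesis: P(data | bowl A) = (6/7)(1/6)(5/5) = 1/7; P(data | bowl B) = (6/8)(2/7)(5/6) = 5/28; P(data | bowl C) = (2/5)(3/4)(1/3) = 1/10; P(data | bowl D) = (2/9)(7/8)(1/7) = 1/36.
Weighting by the prior gives 1/6 · 1/7 = 1/42, 1/2 · 5/28 = 5/56, 1/6 · 1/10 = 1/60, 1/6 · 1/36 = 1/216; summing to 127/945.
The posterior is then P(bowl A | data) = 0.17717, P(bowl B | data) = 0.66437, P(bowl C | data) = 0.12402, P(bowl D | data) = 0.034449.
Averaging over the posterior, P(white next | data) = (1)(0.17717) + (4/5)(0.66437) + (0)(0.12402) + (0)(0.034449) = 0.70866.

0.7087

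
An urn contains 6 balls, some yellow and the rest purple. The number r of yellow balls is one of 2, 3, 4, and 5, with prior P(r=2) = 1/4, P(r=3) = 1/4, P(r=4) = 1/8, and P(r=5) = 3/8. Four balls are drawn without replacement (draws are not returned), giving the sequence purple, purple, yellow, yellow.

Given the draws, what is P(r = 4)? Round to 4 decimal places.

0.1667

Compute the likelihood of the observed sequence for each case: P(data | r = 2) = (4/6)(3/5)(2/4)(1/3) = 1/15; P(data | r = 3) = (3/6)(2/5)(3/4)(2/3) = 1/10; P(data | r = 4) = (2/6)(1/5)(4/4)(3/3) = 1/15; P(data | r = 5) = (1/6)(0/5) = 0.
The prior-weighted likelihoods are 1/4 · 1/15 = 1/60, 1/4 · 1/10 = 1/40, 1/8 · 1/15 = 1/120, 3/8 · 0 = 0; summing to 1/20.
Therefore the posterior P(r = 4 | data) = (1/120) / (1/20) = 1/6.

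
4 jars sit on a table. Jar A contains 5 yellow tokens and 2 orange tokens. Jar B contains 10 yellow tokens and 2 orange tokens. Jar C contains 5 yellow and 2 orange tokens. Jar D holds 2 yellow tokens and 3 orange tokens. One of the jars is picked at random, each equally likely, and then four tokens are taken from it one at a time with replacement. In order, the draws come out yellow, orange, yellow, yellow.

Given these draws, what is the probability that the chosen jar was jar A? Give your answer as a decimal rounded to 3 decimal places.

For each hypothesis, P(data | H) works out to: P(data | jar A) = (5/7)(2/7)(5/7)(5/7) = 0.10412; P(data | jar B) = (10/12)(2/12)(10/12)(10/12) = 0.096451; P(data | jar C) = (5/7)(2/7)(5/7)(5/7) = 0.10412; P(data | jar D) = (2/5)(3/5)(2/5)(2/5) = 0.0384.
Multiplying each by its prior: 1/4 · 0.10412 = 0.026031, 1/4 · 0.096451 = 0.024113, 1/4 · 0.10412 = 0.026031, 1/4 · 0.0384 = 0.0096; with total 0.085774.
So P(jar A | data) = (0.026031) / (0.085774) = 0.30348.

0.303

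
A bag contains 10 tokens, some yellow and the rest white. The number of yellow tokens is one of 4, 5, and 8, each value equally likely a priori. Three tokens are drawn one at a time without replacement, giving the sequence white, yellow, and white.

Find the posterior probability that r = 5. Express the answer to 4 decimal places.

Compute the likelihood of the observed sequence for each case: P(data | r = 4) = (6/10)(4/9)(5/8) = 1/6; P(data | r = 5) = (5/10)(5/9)(4/8) = 5/36; P(data | r = 8) = (2/10)(8/9)(1/8) = 1/45.
Multiplying each by its prior: 1/3 · 1/6 = 1/18, 1/3 · 5/36 = 5/108, 1/3 · 1/45 = 1/135; summing to 59/540.
Hence P(r = 5 | data) = (5/108) / (59/540) = 25/59.

0.4237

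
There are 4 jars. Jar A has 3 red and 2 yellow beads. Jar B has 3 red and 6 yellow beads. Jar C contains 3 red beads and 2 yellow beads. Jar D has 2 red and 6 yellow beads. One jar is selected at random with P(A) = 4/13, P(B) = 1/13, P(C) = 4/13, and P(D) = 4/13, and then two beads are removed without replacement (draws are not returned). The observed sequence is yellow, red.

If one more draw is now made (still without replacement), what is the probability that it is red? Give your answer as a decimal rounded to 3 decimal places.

For each hypothesis, P(data | H) works out to: P(data | jar A) = (2/5)(3/4) = 0.3; P(data | jar B) = (6/9)(3/8) = 0.25; P(data | jar C) = (2/5)(3/4) = 0.3; P(data | jar D) = (6/8)(2/7) = 0.21429.
Weighting by the prior gives 4/13 · 0.3 = 0.092308, 1/13 · 0.25 = 0.019231, 4/13 · 0.3 = 0.092308, 4/13 · 0.21429 = 0.065934; with total 0.26978.
Normalising, the posterior is P(jar A | data) = 0.34216, P(jar B | data) = 0.071283, P(jar C | data) = 0.34216, P(jar D | data) = 0.2444.
Averaging over the posterior, P(red next | data) = (2/3)(0.34216) + (2/7)(0.071283) + (2/3)(0.34216) + (1/6)(0.2444) = 0.51731.

0.517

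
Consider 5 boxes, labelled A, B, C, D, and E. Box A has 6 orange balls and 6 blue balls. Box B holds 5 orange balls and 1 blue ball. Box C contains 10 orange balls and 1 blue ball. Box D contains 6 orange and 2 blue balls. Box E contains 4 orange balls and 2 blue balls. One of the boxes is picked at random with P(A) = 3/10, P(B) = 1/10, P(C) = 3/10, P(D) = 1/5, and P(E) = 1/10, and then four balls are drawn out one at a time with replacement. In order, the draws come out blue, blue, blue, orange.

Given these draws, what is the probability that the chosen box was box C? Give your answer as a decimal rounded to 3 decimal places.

Compute the likelihood of the observed sequence for each case: P(data | box A) = (6/12)(6/12)(6/12)(6/12) = 0.0625; P(data | box B) = (1/6)(1/6)(1/6)(5/6) = 0.003858; P(data | box C) = (1/11)(1/11)(1/11)(10/11) = 0.00068301; P(data | box D) = (2/8)(2/8)(2/8)(6/8) = 0.011719; P(data | box E) = (2/6)(2/6)(2/6)(4/6) = 0.024691.
Weighting by the prior gives 3/10 · 0.0625 = 0.01875, 1/10 · 0.003858 = 0.0003858, 3/10 · 0.00068301 = 0.0002049, 1/5 · 0.011719 = 0.0023437, 1/10 · 0.024691 = 0.0024691; with total 0.024154.
By Bayes' rule, P(box C | data) = (0.0002049) / (0.024154) = 0.0084834.

0.008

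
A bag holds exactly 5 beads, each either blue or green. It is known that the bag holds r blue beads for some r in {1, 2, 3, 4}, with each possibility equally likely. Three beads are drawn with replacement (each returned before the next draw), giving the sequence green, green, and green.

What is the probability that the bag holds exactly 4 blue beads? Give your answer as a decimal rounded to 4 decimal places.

Compute the likelihood of the observed sequence for each case: P(data | r = 1) = (4/5)(4/5)(4/5) = 64/125; P(data | r = 2) = (3/5)(3/5)(3/5) = 27/125; P(data | r = 3) = (2/5)(2/5)(2/5) = 8/125; P(data | r = 4) = (1/5)(1/5)(1/5) = 1/125.
Weighting by the prior gives 1/4 · 64/125 = 16/125, 1/4 · 27/125 = 27/500, 1/4 · 8/125 = 2/125, 1/4 · 1/125 = 1/500; with total 1/5.
By Bayes' rule, P(r = 4 | data) = (1/500) / (1/5) = 1/100.

0.0100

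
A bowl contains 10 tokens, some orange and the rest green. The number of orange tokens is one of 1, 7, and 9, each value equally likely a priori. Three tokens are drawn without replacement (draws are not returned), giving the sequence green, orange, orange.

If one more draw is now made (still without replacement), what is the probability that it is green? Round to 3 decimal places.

0.182

Compute the likelihood of the observed sequence for each case: P(data | r = 1) = (9/10)(1/9)(0/8) = 0; P(data | r = 7) = (3/10)(7/9)(6/8) = 7/40; P(data | r = 9) = (1/10)(9/9)(8/8) = 1/10.
The prior-weighted likelihoods are 1/3 · 0 = 0, 1/3 · 7/40 = 7/120, 1/3 · 1/10 = 1/30; with total 11/120.
Dividing through by the total gives posterior P(r = 1 | data) = 0, P(r = 7 | data) = 7/11, P(r = 9 | data) = 4/11.
The predictive probability is P(green next | data) = (2/7)(7/11) + (0)(4/11) = 2/11.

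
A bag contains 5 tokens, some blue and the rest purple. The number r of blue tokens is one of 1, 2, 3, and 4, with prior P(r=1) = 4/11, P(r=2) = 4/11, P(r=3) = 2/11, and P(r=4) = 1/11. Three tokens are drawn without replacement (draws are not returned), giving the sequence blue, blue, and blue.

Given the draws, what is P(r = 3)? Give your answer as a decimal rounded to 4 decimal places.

For each hypothesis, P(data | H) works out to: P(data | r = 1) = (1/5)(0/4) = 0; P(data | r = 2) = (2/5)(1/4)(0/3) = 0; P(data | r = 3) = (3/5)(2/4)(1/3) = 1/10; P(data | r = 4) = (4/5)(3/4)(2/3) = 2/5.
Weighting by the prior gives 4/11 · 0 = 0, 4/11 · 0 = 0, 2/11 · 1/10 = 1/55, 1/11 · 2/5 = 2/55; summing to 3/55.
So P(r = 3 | data) = (1/55) / (3/55) = 1/3.

0.3333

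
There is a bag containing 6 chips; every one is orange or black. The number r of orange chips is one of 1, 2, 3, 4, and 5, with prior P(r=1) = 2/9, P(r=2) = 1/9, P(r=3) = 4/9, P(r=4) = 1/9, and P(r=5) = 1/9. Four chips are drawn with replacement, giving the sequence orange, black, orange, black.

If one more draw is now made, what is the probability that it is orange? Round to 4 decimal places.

0.4842

For each hypothesis, P(data | H) works out to: P(data | r = 1) = (1/6)(5/6)(1/6)(5/6) = 0.01929; P(data | r = 2) = (2/6)(4/6)(2/6)(4/6) = 0.049383; P(data | r = 3) = (3/6)(3/6)(3/6)(3/6) = 0.0625; P(data | r = 4) = (4/6)(2/6)(4/6)(2/6) = 0.049383; P(data | r = 5) = (5/6)(1/6)(5/6)(1/6) = 0.01929.
Multiplying each by its prior: 2/9 · 0.01929 = 0.0042867, 1/9 · 0.049383 = 0.005487, 4/9 · 0.0625 = 0.027778, 1/9 · 0.049383 = 0.005487, 1/9 · 0.01929 = 0.0021433; these sum to 0.045182.
Dividing through by the total gives posterior P(r = 1 | data) = 0.094877, P(r = 2 | data) = 0.12144, P(r = 3 | data) = 0.6148, P(r = 4 | data) = 0.12144, P(r = 5 | data) = 0.047438.
Averaging over the posterior, P(orange next | data) = (1/6)(0.094877) + (1/3)(0.12144) + (1/2)(0.6148) + (2/3)(0.12144) + (5/6)(0.047438) = 0.48419.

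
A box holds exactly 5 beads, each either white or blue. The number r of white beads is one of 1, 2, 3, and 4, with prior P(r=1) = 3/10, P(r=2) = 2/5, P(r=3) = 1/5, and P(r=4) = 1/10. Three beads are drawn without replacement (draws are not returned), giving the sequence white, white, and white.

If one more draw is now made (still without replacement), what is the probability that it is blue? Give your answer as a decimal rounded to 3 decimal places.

For each hypothesis, P(data | H) works out to: P(data | r = 1) = (1/5)(0/4) = 0; P(data | r = 2) = (2/5)(1/4)(0/3) = 0; P(data | r = 3) = (3/5)(2/4)(1/3) = 1/10; P(data | r = 4) = (4/5)(3/4)(2/3) = 2/5.
Multiplying each by its prior: 3/10 · 0 = 0, 2/5 · 0 = 0, 1/5 · 1/10 = 1/50, 1/10 · 2/5 = 1/25; summing to 3/50.
The posterior is then P(r = 1 | data) = 0, P(r = 2 | data) = 0, P(r = 3 | data) = 1/3, P(r = 4 | data) = 2/3.
Averaging over the posterior, P(blue next | data) = (1)(1/3) + (1/2)(2/3) = 2/3.

0.667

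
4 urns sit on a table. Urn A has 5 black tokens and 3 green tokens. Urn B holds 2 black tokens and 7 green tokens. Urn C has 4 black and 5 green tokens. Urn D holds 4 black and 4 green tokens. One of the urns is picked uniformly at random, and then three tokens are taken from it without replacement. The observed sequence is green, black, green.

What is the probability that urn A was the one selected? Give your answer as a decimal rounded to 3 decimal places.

0.160

Compute the likelihood of the observed sequence for each case: P(data | urn A) = (3/8)(5/7)(2/6) = 0.089286; P(data | urn B) = (7/9)(2/8)(6/7) = 0.16667; P(data | urn C) = (5/9)(4/8)(4/7) = 0.15873; P(data | urn D) = (4/8)(4/7)(3/6) = 0.14286.
Multiplying each by its prior: 1/4 · 0.089286 = 0.022321, 1/4 · 0.16667 = 0.041667, 1/4 · 0.15873 = 0.039683, 1/4 · 0.14286 = 0.035714; with total 0.13938.
Hence P(urn A | data) = (0.022321) / (0.13938) = 0.16014.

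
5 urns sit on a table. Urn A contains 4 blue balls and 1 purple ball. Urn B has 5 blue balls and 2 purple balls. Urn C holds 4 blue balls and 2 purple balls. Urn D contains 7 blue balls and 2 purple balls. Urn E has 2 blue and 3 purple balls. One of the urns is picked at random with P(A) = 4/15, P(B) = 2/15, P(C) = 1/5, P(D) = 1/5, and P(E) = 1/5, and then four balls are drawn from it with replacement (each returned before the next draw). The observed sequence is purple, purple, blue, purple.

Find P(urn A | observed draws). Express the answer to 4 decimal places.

0.0613

Under each hypothesis, the probability of the observed sequence is: P(data | urn A) = (1/5)(1/5)(4/5)(1/5) = 0.0064; P(data | urn B) = (2/7)(2/7)(5/7)(2/7) = 0.01666; P(data | urn C) = (2/6)(2/6)(4/6)(2/6) = 0.024691; P(data | urn D) = (2/9)(2/9)(7/9)(2/9) = 0.0085353; P(data | urn E) = (3/5)(3/5)(2/5)(3/5) = 0.0864.
Multiplying each by its prior: 4/15 · 0.0064 = 0.0017067, 2/15 · 0.01666 = 0.0022213, 1/5 · 0.024691 = 0.0049383, 1/5 · 0.0085353 = 0.0017071, 1/5 · 0.0864 = 0.01728; with total 0.027853.
Therefore the posterior P(urn A | data) = (0.0017067) / (0.027853) = 0.061273.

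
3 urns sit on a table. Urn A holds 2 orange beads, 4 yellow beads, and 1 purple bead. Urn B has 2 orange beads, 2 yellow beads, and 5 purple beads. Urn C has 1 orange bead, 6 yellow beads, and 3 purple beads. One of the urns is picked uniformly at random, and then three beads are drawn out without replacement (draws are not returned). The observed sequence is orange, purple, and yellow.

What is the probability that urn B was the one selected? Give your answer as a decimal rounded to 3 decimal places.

0.386

For each hypothesis, P(data | H) works out to: P(data | urn A) = (2/7)(1/6)(4/5) = 0.038095; P(data | urn B) = (2/9)(5/8)(2/7) = 0.039683; P(data | urn C) = (1/10)(3/9)(6/8) = 0.025.
Weighting by the prior gives 1/3 · 0.038095 = 0.012698, 1/3 · 0.039683 = 0.013228, 1/3 · 0.025 = 0.0083333; summing to 0.034259.
By Bayes' rule, P(urn B | data) = (0.013228) / (0.034259) = 0.3861.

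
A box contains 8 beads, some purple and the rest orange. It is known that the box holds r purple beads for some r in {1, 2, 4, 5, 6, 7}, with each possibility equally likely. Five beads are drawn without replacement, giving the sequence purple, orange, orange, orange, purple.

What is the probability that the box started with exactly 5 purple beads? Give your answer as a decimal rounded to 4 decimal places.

Under each hypothesis, the probability of the observed sequence is: P(data | r = 1) = (1/8)(7/7)(6/6)(5/5)(0/4) = 0; P(data | r = 2) = (2/8)(6/7)(5/6)(4/5)(1/4) = 1/28; P(data | r = 4) = (4/8)(4/7)(3/6)(2/5)(3/4) = 3/70; P(data | r = 5) = (5/8)(3/7)(2/6)(1/5)(4/4) = 1/56; P(data | r = 6) = (6/8)(2/7)(1/6)(0/5) = 0; P(data | r = 7) = (7/8)(1/7)(0/6) = 0.
The prior-weighted likelihoods are 1/6 · 0 = 0, 1/6 · 1/28 = 1/168, 1/6 · 3/70 = 1/140, 1/6 · 1/56 = 1/336, 1/6 · 0 = 0, 1/6 · 0 = 0; summing to 9/560.
Hence P(r = 5 | data) = (1/336) / (9/560) = 5/27.

0.1852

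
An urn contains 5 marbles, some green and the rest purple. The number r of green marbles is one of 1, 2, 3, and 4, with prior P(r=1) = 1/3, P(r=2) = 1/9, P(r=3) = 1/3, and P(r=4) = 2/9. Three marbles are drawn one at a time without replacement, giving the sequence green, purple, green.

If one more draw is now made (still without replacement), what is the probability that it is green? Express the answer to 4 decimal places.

The likelihood of the observed sequence under each hypothesis: P(data | r = 1) = (1/5)(4/4)(0/3) = 0; P(data | r = 2) = (2/5)(3/4)(1/3) = 1/10; P(data | r = 3) = (3/5)(2/4)(2/3) = 1/5; P(data | r = 4) = (4/5)(1/4)(3/3) = 1/5.
Weighting by the prior gives 1/3 · 0 = 0, 1/9 · 1/10 = 1/90, 1/3 · 1/5 = 1/15, 2/9 · 1/5 = 2/45; with total 11/90.
The posterior is then P(r = 1 | data) = 0, P(r = 2 | data) = 1/11, P(r = 3 | data) = 6/11, P(r = 4 | data) = 4/11.
So P(green next | data) = Σ P(green next | H) P(H | data) = (0)(1/11) + (1/2)(6/11) + (1)(4/11) = 7/11.

0.6364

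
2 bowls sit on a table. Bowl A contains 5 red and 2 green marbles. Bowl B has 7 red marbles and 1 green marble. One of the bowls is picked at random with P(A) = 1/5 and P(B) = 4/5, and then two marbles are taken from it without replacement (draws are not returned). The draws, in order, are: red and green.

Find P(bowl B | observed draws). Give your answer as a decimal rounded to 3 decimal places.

For each hypothesis, P(data | H) works out to: P(data | bowl A) = (5/7)(2/6) = 5/21; P(data | bowl B) = (7/8)(1/7) = 1/8.
The prior-weighted likelihoods are 1/5 · 5/21 = 1/21, 4/5 · 1/8 = 1/10; with total 31/210.
Therefore the posterior P(bowl B | data) = (1/10) / (31/210) = 21/31.

0.677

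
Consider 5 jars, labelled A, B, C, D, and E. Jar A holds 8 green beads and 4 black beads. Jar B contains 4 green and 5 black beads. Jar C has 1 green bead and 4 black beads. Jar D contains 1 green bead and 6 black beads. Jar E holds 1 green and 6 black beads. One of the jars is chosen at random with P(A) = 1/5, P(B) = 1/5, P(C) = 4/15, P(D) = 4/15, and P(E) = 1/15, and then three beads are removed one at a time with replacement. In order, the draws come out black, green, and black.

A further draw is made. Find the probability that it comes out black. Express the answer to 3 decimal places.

For each hypothesis, P(data | H) works out to: P(data | jar A) = (4/12)(8/12)(4/12) = 0.074074; P(data | jar B) = (5/9)(4/9)(5/9) = 0.13717; P(data | jar C) = (4/5)(1/5)(4/5) = 0.128; P(data | jar D) = (6/7)(1/7)(6/7) = 0.10496; P(data | jar E) = (6/7)(1/7)(6/7) = 0.10496.
Weighting by the prior gives 1/5 · 0.074074 = 0.014815, 1/5 · 0.13717 = 0.027435, 4/15 · 0.128 = 0.034133, 4/15 · 0.10496 = 0.027988, 1/15 · 0.10496 = 0.0069971; these sum to 0.11137.
The posterior is then P(jar A | data) = 0.13303, P(jar B | data) = 0.24634, P(jar C | data) = 0.30649, P(jar D | data) = 0.25131, P(jar E | data) = 0.062828.
The predictive probability is P(black next | data) = (1/3)(0.13303) + (5/9)(0.24634) + (4/5)(0.30649) + (6/7)(0.25131) + (6/7)(0.062828) = 0.69566.

0.696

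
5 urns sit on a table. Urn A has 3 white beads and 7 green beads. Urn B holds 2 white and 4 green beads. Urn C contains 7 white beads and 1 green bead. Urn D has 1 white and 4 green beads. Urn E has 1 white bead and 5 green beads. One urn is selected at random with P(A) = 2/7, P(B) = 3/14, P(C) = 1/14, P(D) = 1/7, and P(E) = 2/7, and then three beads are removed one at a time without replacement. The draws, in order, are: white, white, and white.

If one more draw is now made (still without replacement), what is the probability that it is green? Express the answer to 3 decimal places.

Under each hypothesis, the probability of the observed sequence is: P(data | urn A) = (3/10)(2/9)(1/8) = 0.0083333; P(data | urn B) = (2/6)(1/5)(0/4) = 0; P(data | urn C) = (7/8)(6/7)(5/6) = 0.625; P(data | urn D) = (1/5)(0/4) = 0; P(data | urn E) = (1/6)(0/5) = 0.
Weighting by the prior gives 2/7 · 0.0083333 = 0.002381, 3/14 · 0 = 0, 1/14 · 0.625 = 0.044643, 1/7 · 0 = 0, 2/7 · 0 = 0; these sum to 0.047024.
The posterior is then P(urn A | data) = 0.050633, P(urn B | data) = 0, P(urn C | data) = 0.94937, P(urn D | data) = 0, P(urn E | data) = 0.
Averaging over the posterior, P(green next | data) = (1)(0.050633) + (1/5)(0.94937) = 0.24051.

0.241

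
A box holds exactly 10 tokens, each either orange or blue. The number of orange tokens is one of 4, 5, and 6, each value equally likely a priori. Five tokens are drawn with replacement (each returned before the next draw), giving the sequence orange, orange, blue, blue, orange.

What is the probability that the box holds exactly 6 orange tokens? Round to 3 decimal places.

Compute the likelihood of the observed sequence for each case: P(data | r = 4) = (4/10)(4/10)(6/10)(6/10)(4/10) = 0.02304; P(data | r = 5) = (5/10)(5/10)(5/10)(5/10)(5/10) = 0.03125; P(data | r = 6) = (6/10)(6/10)(4/10)(4/10)(6/10) = 0.03456.
The prior-weighted likelihoods are 1/3 · 0.02304 = 0.00768, 1/3 · 0.03125 = 0.010417, 1/3 · 0.03456 = 0.01152; summing to 0.029617.
Hence P(r = 6 | data) = (0.01152) / (0.029617) = 0.38897.

0.389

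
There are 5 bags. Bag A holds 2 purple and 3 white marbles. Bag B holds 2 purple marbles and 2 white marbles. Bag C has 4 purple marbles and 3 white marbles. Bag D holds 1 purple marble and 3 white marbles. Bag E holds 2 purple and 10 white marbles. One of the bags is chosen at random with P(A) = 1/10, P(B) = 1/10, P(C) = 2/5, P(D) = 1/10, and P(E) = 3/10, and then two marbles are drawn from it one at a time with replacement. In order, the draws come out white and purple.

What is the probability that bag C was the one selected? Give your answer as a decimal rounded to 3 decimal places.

0.472

The likelihood of the observed sequence under each hypothesis: P(data | bag A) = (3/5)(2/5) = 0.24; P(data | bag B) = (2/4)(2/4) = 0.25; P(data | bag C) = (3/7)(4/7) = 0.2449; P(data | bag D) = (3/4)(1/4) = 0.1875; P(data | bag E) = (10/12)(2/12) = 0.13889.
Weighting by the prior gives 1/10 · 0.24 = 0.024, 1/10 · 0.25 = 0.025, 2/5 · 0.2449 = 0.097959, 1/10 · 0.1875 = 0.01875, 3/10 · 0.13889 = 0.041667; with total 0.20738.
Hence P(bag C | data) = (0.097959) / (0.20738) = 0.47238.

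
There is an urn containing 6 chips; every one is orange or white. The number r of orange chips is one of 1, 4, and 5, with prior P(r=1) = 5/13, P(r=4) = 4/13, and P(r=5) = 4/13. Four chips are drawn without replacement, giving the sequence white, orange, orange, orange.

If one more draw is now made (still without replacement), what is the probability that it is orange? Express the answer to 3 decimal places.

0.778

The likelihood of the observed sequence under each hypothesis: P(data | r = 1) = (5/6)(1/5)(0/4) = 0; P(data | r = 4) = (2/6)(4/5)(3/4)(2/3) = 2/15; P(data | r = 5) = (1/6)(5/5)(4/4)(3/3) = 1/6.
Multiplying each by its prior: 5/13 · 0 = 0, 4/13 · 2/15 = 8/195, 4/13 · 1/6 = 2/39; with total 6/65.
Dividing through by the total gives posterior P(r = 1 | data) = 0, P(r = 4 | data) = 4/9, P(r = 5 | data) = 5/9.
The predictive probability is P(orange next | data) = (1/2)(4/9) + (1)(5/9) = 7/9.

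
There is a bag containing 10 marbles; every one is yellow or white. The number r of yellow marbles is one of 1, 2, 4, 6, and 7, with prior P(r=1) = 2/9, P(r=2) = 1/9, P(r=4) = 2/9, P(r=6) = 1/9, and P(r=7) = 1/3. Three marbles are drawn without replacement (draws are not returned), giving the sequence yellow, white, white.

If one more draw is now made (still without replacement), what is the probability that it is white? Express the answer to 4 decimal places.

0.5990

Under each hypothesis, the probability of the observed sequence is: P(data | r = 1) = (1/10)(9/9)(8/8) = 0.1; P(data | r = 2) = (2/10)(8/9)(7/8) = 0.15556; P(data | r = 4) = (4/10)(6/9)(5/8) = 0.16667; P(data | r = 6) = (6/10)(4/9)(3/8) = 0.1; P(data | r = 7) = (7/10)(3/9)(2/8) = 0.058333.
Multiplying each by its prior: 2/9 · 0.1 = 0.022222, 1/9 · 0.15556 = 0.017284, 2/9 · 0.16667 = 0.037037, 1/9 · 0.1 = 0.011111, 1/3 · 0.058333 = 0.019444; these sum to 0.1071.
Normalising, the posterior is P(r = 1 | data) = 0.20749, P(r = 2 | data) = 0.16138, P(r = 4 | data) = 0.34582, P(r = 6 | data) = 0.10375, P(r = 7 | data) = 0.18156.
The predictive probability is P(white next | data) = (1)(0.20749) + (6/7)(0.16138) + (4/7)(0.34582) + (2/7)(0.10375) + (1/7)(0.18156) = 0.59901.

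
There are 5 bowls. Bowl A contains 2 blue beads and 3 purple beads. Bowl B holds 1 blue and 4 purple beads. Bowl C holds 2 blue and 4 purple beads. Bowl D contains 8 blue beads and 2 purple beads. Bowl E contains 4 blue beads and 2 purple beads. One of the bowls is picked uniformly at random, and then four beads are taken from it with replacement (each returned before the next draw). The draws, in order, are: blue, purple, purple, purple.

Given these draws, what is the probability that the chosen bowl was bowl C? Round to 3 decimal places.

Under each hypothesis, the probability of the observed sequence is: P(data | bowl A) = (2/5)(3/5)(3/5)(3/5) = 0.0864; P(data | bowl B) = (1/5)(4/5)(4/5)(4/5) = 0.1024; P(data | bowl C) = (2/6)(4/6)(4/6)(4/6) = 0.098765; P(data | bowl D) = (8/10)(2/10)(2/10)(2/10) = 0.0064; P(data | bowl E) = (4/6)(2/6)(2/6)(2/6) = 0.024691.
Weighting by the prior gives 1/5 · 0.0864 = 0.01728, 1/5 · 0.1024 = 0.02048, 1/5 · 0.098765 = 0.019753, 1/5 · 0.0064 = 0.00128, 1/5 · 0.024691 = 0.0049383; these sum to 0.063731.
So P(bowl C | data) = (0.019753) / (0.063731) = 0.30994.

0.310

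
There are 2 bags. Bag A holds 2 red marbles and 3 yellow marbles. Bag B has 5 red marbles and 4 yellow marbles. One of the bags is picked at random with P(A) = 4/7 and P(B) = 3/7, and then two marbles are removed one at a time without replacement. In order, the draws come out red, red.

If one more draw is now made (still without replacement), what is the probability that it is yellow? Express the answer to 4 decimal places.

0.7104

Compute the likelihood of the observed sequence for each case: P(data | bag A) = (2/5)(1/4) = 1/10; P(data | bag B) = (5/9)(4/8) = 5/18.
Multiplying each by its prior: 4/7 · 1/10 = 2/35, 3/7 · 5/18 = 5/42; with total 37/210.
The posterior is then P(bag A | data) = 12/37, P(bag B | data) = 25/37.
Averaging over the posterior, P(yellow next | data) = (1)(12/37) + (4/7)(25/37) = 184/259.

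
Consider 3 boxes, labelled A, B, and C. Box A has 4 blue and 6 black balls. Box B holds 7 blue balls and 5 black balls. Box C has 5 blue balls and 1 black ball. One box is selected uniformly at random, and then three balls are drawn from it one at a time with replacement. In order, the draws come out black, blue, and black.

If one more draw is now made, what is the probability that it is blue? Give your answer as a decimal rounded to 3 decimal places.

The likelihood of the observed sequence under each hypothesis: P(data | box A) = (6/10)(4/10)(6/10) = 0.144; P(data | box B) = (5/12)(7/12)(5/12) = 0.10127; P(data | box C) = (1/6)(5/6)(1/6) = 0.023148.
Weighting by the prior gives 1/3 · 0.144 = 0.048, 1/3 · 0.10127 = 0.033758, 1/3 · 0.023148 = 0.007716; these sum to 0.089474.
The posterior is then P(box A | data) = 0.53647, P(box B | data) = 0.37729, P(box C | data) = 0.086238.
Averaging over the posterior, P(blue next | data) = (2/5)(0.53647) + (7/12)(0.37729) + (5/6)(0.086238) = 0.50654.

0.507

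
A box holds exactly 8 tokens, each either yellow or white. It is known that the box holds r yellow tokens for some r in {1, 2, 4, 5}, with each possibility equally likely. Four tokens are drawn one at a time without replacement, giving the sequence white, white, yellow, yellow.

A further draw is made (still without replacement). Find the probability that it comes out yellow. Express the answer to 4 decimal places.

Compute the likelihood of the observed sequence for each case: P(data | r = 1) = (7/8)(6/7)(1/6)(0/5) = 0; P(data | r = 2) = (6/8)(5/7)(2/6)(1/5) = 1/28; P(data | r = 4) = (4/8)(3/7)(4/6)(3/5) = 3/35; P(data | r = 5) = (3/8)(2/7)(5/6)(4/5) = 1/14.
Multiplying each by its prior: 1/4 · 0 = 0, 1/4 · 1/28 = 1/112, 1/4 · 3/35 = 3/140, 1/4 · 1/14 = 1/56; with total 27/560.
The posterior is then P(r = 1 | data) = 0, P(r = 2 | data) = 5/27, P(r = 4 | data) = 4/9, P(r = 5 | data) = 10/27.
The predictive probability is P(yellow next | data) = (0)(5/27) + (1/2)(4/9) + (3/4)(10/27) = 1/2.

0.5000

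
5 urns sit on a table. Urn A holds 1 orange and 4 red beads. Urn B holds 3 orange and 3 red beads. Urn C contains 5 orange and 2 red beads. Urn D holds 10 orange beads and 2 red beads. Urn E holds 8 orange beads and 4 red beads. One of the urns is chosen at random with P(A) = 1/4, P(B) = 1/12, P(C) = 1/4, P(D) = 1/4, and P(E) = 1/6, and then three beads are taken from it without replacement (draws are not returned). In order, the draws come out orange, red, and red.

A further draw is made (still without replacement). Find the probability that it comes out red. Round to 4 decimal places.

Compute the likelihood of the observed sequence for each case: P(data | urn A) = (1/5)(4/4)(3/3) = 0.2; P(data | urn B) = (3/6)(3/5)(2/4) = 0.15; P(data | urn C) = (5/7)(2/6)(1/5) = 0.047619; P(data | urn D) = (10/12)(2/11)(1/10) = 0.015152; P(data | urn E) = (8/12)(4/11)(3/10) = 0.072727.
Multiplying each by its prior: 1/4 · 0.2 = 0.05, 1/12 · 0.15 = 0.0125, 1/4 · 0.047619 = 0.011905, 1/4 · 0.015152 = 0.0037879, 1/6 · 0.072727 = 0.012121; summing to 0.090314.
Normalising, the posterior is P(urn A | data) = 0.55362, P(urn B | data) = 0.13841, P(urn C | data) = 0.13182, P(urn D | data) = 0.041941, P(urn E | data) = 0.13421.
The predictive probability is P(red next | data) = (1)(0.55362) + (1/3)(0.13841) + (0)(0.13182) + (0)(0.041941) + (2/9)(0.13421) = 0.62959.

0.6296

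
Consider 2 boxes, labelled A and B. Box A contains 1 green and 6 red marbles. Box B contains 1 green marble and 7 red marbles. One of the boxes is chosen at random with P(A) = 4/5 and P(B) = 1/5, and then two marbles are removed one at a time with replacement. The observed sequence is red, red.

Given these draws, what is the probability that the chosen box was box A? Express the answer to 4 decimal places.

0.7933

The likelihood of the observed sequence under each hypothesis: P(data | box A) = (6/7)(6/7) = 0.73469; P(data | box B) = (7/8)(7/8) = 0.76562.
The prior-weighted likelihoods are 4/5 · 0.73469 = 0.58776, 1/5 · 0.76562 = 0.15313; summing to 0.74088.
Hence P(box A | data) = (0.58776) / (0.74088) = 0.79332.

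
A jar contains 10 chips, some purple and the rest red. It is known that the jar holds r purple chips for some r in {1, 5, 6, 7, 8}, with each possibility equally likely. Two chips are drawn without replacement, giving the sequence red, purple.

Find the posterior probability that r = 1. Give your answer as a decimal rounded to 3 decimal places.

0.095

Under each hypothesis, the probability of the observed sequence is: P(data | r = 1) = (9/10)(1/9) = 1/10; P(data | r = 5) = (5/10)(5/9) = 5/18; P(data | r = 6) = (4/10)(6/9) = 4/15; P(data | r = 7) = (3/10)(7/9) = 7/30; P(data | r = 8) = (2/10)(8/9) = 8/45.
Weighting by the prior gives 1/5 · 1/10 = 1/50, 1/5 · 5/18 = 1/18, 1/5 · 4/15 = 4/75, 1/5 · 7/30 = 7/150, 1/5 · 8/45 = 8/225; these sum to 19/90.
Hence P(r = 1 | data) = (1/50) / (19/90) = 9/95.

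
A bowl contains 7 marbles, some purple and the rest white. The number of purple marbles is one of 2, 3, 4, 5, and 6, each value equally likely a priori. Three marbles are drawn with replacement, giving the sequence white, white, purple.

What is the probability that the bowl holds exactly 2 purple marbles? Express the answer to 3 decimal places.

0.313

Compute the likelihood of the observed sequence for each case: P(data | r = 2) = (5/7)(5/7)(2/7) = 0.14577; P(data | r = 3) = (4/7)(4/7)(3/7) = 0.13994; P(data | r = 4) = (3/7)(3/7)(4/7) = 0.10496; P(data | r = 5) = (2/7)(2/7)(5/7) = 0.058309; P(data | r = 6) = (1/7)(1/7)(6/7) = 0.017493.
Weighting by the prior gives 1/5 · 0.14577 = 0.029155, 1/5 · 0.13994 = 0.027988, 1/5 · 0.10496 = 0.020991, 1/5 · 0.058309 = 0.011662, 1/5 · 0.017493 = 0.0034985; these sum to 0.093294.
By Bayes' rule, P(r = 2 | data) = (0.029155) / (0.093294) = 0.3125.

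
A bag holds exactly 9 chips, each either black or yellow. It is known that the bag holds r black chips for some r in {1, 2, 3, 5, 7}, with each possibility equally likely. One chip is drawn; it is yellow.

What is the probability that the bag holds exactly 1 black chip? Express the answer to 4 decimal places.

Under each hypothesis, the probability of this draw is: P(data | r = 1) = (8/9) = 8/9; P(data | r = 2) = (7/9) = 7/9; P(data | r = 3) = (6/9) = 2/3; P(data | r = 5) = (4/9) = 4/9; P(data | r = 7) = (2/9) = 2/9.
Multiplying each by its prior: 1/5 · 8/9 = 8/45, 1/5 · 7/9 = 7/45, 1/5 · 2/3 = 2/15, 1/5 · 4/9 = 4/45, 1/5 · 2/9 = 2/45; summing to 3/5.
So P(r = 1 | data) = (8/45) / (3/5) = 8/27.

0.2963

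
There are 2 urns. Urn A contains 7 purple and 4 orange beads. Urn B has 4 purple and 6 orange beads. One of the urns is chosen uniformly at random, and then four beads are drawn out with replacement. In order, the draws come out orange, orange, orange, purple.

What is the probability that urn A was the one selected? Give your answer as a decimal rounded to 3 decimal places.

0.262

Compute the likelihood of the observed sequence for each case: P(data | urn A) = (4/11)(4/11)(4/11)(7/11) = 0.030599; P(data | urn B) = (6/10)(6/10)(6/10)(4/10) = 0.0864.
The prior-weighted likelihoods are 1/2 · 0.030599 = 0.0153, 1/2 · 0.0864 = 0.0432; with total 0.0585.
Therefore the posterior P(urn A | data) = (0.0153) / (0.0585) = 0.26153.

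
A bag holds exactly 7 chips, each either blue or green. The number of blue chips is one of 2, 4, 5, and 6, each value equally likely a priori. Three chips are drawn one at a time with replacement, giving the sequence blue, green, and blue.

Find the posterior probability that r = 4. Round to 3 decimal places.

0.312

Compute the likelihood of the observed sequence for each case: P(data | r = 2) = (2/7)(5/7)(2/7) = 20/343; P(data | r = 4) = (4/7)(3/7)(4/7) = 48/343; P(data | r = 5) = (5/7)(2/7)(5/7) = 50/343; P(data | r = 6) = (6/7)(1/7)(6/7) = 36/343.
Weighting by the prior gives 1/4 · 20/343 = 5/343, 1/4 · 48/343 = 12/343, 1/4 · 50/343 = 25/686, 1/4 · 36/343 = 9/343; these sum to 11/98.
Therefore the posterior P(r = 4 | data) = (12/343) / (11/98) = 24/77.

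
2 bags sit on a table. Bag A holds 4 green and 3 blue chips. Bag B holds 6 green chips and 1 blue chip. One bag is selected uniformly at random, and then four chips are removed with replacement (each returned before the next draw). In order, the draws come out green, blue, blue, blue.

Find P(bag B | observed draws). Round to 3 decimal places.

Under each hypothesis, the probability of the observed sequence is: P(data | bag A) = (4/7)(3/7)(3/7)(3/7) = 0.044981; P(data | bag B) = (6/7)(1/7)(1/7)(1/7) = 0.002499.
The prior-weighted likelihoods are 1/2 · 0.044981 = 0.022491, 1/2 · 0.002499 = 0.0012495; with total 0.02374.
Hence P(bag B | data) = (0.0012495) / (0.02374) = 0.052632.

0.053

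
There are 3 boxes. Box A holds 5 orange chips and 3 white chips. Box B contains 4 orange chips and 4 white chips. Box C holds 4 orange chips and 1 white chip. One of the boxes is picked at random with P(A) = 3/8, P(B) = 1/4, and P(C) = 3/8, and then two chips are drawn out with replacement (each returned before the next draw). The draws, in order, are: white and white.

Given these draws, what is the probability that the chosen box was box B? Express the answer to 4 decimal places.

For each hypothesis, P(data | H) works out to: P(data | box A) = (3/8)(3/8) = 0.14062; P(data | box B) = (4/8)(4/8) = 0.25; P(data | box C) = (1/5)(1/5) = 0.04.
Weighting by the prior gives 3/8 · 0.14062 = 0.052734, 1/4 · 0.25 = 0.0625, 3/8 · 0.04 = 0.015; with total 0.13023.
By Bayes' rule, P(box B | data) = (0.0625) / (0.13023) = 0.4799.

0.4799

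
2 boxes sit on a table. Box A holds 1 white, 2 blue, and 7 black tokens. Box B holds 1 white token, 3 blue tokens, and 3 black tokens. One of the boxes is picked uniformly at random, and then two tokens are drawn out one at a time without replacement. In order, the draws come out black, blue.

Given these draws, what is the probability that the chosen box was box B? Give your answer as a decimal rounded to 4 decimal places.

0.5794

Compute the likelihood of the observed sequence for each case: P(data | box A) = (7/10)(2/9) = 0.15556; P(data | box B) = (3/7)(3/6) = 0.21429.
The prior-weighted likelihoods are 1/2 · 0.15556 = 0.077778, 1/2 · 0.21429 = 0.10714; these sum to 0.18492.
Hence P(box B | data) = (0.10714) / (0.18492) = 0.5794.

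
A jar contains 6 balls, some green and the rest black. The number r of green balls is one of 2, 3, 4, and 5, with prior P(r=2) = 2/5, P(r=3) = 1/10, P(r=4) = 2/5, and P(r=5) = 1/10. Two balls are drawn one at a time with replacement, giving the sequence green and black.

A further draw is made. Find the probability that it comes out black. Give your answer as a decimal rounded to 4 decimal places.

Under each hypothesis, the probability of the observed sequence is: P(data | r = 2) = (2/6)(4/6) = 2/9; P(data | r = 3) = (3/6)(3/6) = 1/4; P(data | r = 4) = (4/6)(2/6) = 2/9; P(data | r = 5) = (5/6)(1/6) = 5/36.
Multiplying each by its prior: 2/5 · 2/9 = 4/45, 1/10 · 1/4 = 1/40, 2/5 · 2/9 = 4/45, 1/10 · 5/36 = 1/72; with total 13/60.
Dividing through by the total gives posterior P(r = 2 | data) = 16/39, P(r = 3 | data) = 3/26, P(r = 4 | data) = 16/39, P(r = 5 | data) = 5/78.
The predictive probability is P(black next | data) = (2/3)(16/39) + (1/2)(3/26) + (1/3)(16/39) + (1/6)(5/78) = 56/117.

0.4786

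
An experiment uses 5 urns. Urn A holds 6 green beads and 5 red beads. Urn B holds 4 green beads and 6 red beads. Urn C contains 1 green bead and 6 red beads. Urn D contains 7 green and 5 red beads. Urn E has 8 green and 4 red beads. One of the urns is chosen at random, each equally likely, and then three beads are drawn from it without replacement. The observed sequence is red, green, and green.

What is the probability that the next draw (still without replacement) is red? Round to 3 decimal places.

For each hypothesis, P(data | H) works out to: P(data | urn A) = (5/11)(6/10)(5/9) = 0.15152; P(data | urn B) = (6/10)(4/9)(3/8) = 0.1; P(data | urn C) = (6/7)(1/6)(0/5) = 0; P(data | urn D) = (5/12)(7/11)(6/10) = 0.15909; P(data | urn E) = (4/12)(8/11)(7/10) = 0.1697.
Weighting by the prior gives 1/5 · 0.15152 = 0.030303, 1/5 · 0.1 = 0.02, 1/5 · 0 = 0, 1/5 · 0.15909 = 0.031818, 1/5 · 0.1697 = 0.033939; summing to 0.11606.
The posterior is then P(urn A | data) = 0.2611, P(urn B | data) = 0.17232, P(urn C | data) = 0, P(urn D | data) = 0.27415, P(urn E | data) = 0.29243.
So P(red next | data) = Σ P(red next | H) P(H | data) = (1/2)(0.2611) + (5/7)(0.17232) + (4/9)(0.27415) + (1/3)(0.29243) = 0.47296.

0.473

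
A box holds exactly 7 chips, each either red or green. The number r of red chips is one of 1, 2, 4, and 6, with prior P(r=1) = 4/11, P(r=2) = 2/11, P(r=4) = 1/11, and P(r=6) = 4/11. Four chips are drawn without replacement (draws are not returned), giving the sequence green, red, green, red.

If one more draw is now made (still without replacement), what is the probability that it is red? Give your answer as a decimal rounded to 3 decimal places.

Under each hypothesis, the probability of the observed sequence is: P(data | r = 1) = (6/7)(1/6)(5/5)(0/4) = 0; P(data | r = 2) = (5/7)(2/6)(4/5)(1/4) = 0.047619; P(data | r = 4) = (3/7)(4/6)(2/5)(3/4) = 0.085714; P(data | r = 6) = (1/7)(6/6)(0/5) = 0.
The prior-weighted likelihoods are 4/11 · 0 = 0, 2/11 · 0.047619 = 0.008658, 1/11 · 0.085714 = 0.0077922, 4/11 · 0 = 0; these sum to 0.01645.
The posterior is then P(r = 1 | data) = 0, P(r = 2 | data) = 0.52632, P(r = 4 | data) = 0.47368, P(r = 6 | data) = 0.
Averaging over the posterior, P(red next | data) = (0)(0.52632) + (2/3)(0.47368) = 0.31579.

0.316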